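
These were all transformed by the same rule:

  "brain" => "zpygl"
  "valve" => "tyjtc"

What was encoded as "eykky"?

gamma

Compare letters: b→z is +24, r→p is +24, a→y is +24 — a constant shift. Every letter moves 24 places later in the alphabet, wrapping around z→a.
Reversing it on eykky: e−24=g, y−24=a, k−24=m, k−24=m, y−24=a.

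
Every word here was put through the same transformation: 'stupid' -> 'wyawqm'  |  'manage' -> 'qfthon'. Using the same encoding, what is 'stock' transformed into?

In stupid: s→w is +4, t→y is +5, u→a is +6, p→w is +7 — the shift increases by 1 each position. Letter i (0-indexed) is shifted by i+4, so successive shifts are 4, 5, 6, ….
On stock: s+4=w, t+5=y, o+6=u, c+7=j, k+8=s.

wyujs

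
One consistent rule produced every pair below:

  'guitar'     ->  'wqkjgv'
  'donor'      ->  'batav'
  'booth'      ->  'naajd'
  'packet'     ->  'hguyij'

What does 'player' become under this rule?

g(6)→w(22) and u(20)→q(16) fit y≡7x+6 (mod 26); the inverse of 7 mod 26 is 15. Each letter's alphabet position (a=0..z=25) is mapped through 7·x+6 mod 26 — an affine cipher.
Applying it to player: p(15)→7·15+6≡7=h; l(11)→7·11+6≡5=f; a(0)→7·0+6≡6=g; y(24)→7·24+6≡18=s; e(4)→7·4+6≡8=i; r(17)→7·17+6≡21=v (all mod 26).

hfgsiv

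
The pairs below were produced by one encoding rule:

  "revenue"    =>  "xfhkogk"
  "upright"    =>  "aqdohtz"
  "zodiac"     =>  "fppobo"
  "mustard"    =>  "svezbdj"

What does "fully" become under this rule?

Shifts by position in revenue: pos 0: r→x (+6), pos 1: e→f (+1), pos 2: v→h (+12), pos 3: e→k (+6), pos 4: n→o (+1), pos 5: u→g (+12) — repeating every 3. The shifts repeat in a cycle of length 3: positions 0,1,… shift by +6, +1, +12, then the pattern repeats.
On fully: f+6=l, u+1=v, l+12=x, l+6=r, y+1=z.

lvxrz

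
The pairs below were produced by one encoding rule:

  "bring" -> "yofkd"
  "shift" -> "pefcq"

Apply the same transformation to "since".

Compare letters: b→y is +23, r→o is +23, i→f is +23 — a constant shift. This is a Caesar cipher with shift 23.
On since: s+23=p, i+23=f, n+23=k, c+23=z, e+23=b.

pfkzb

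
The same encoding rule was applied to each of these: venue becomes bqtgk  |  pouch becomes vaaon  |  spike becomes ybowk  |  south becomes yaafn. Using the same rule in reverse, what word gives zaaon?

It's a Vigenère-style cipher with numeric key [6,12]: position i shifts by key[i mod 2].
Undoing it on zaaon: z−6=t, a−12=o, a−6=u, o−12=c, n−6=h.

touch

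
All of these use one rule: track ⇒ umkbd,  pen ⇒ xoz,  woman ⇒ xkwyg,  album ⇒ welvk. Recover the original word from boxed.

tuner

The output letters match the input read backwards, each shifted +10: track reversed is kcart. Read the word backwards and shift each letter +10.
Decoding boxed: shift back: b−10=r, o−10=e, x−10=n, e−10=u, d−10=t → renut; then reverse → tuner.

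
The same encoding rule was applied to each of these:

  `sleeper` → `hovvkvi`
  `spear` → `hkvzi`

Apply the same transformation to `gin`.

trm

Each pair mirrors across the alphabet (s↔h, l↔o, e↔v): positions sum to 25. Each letter is replaced by its mirror in the alphabet: a↔z, b↔y, c↔x, and so on (the Atbash cipher).
For gin: g↔t, i↔r, n↔m.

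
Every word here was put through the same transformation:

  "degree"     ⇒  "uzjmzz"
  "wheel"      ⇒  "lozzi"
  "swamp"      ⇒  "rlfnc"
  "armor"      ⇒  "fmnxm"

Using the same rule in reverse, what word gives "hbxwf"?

d(3)→u(20) and e(4)→z(25) fit y≡5x+5 (mod 26); the inverse of 5 mod 26 is 21. Treating letters as 0–25, the rule is x ↦ 5x + 5 (mod 26).
Undoing it on hbxwf: h(7)→21·(7−5)≡16=q; b(1)→21·(1−5)≡20=u; x(23)→21·(23−5)≡14=o; w(22)→21·(22−5)≡19=t; f(5)→21·(5−5)≡0=a (all mod 26).

quota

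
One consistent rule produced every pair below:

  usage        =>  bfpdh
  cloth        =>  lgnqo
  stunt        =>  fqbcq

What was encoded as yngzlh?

u(20)→b(1) and s(18)→f(5) fit y≡11x+15 (mod 26); the inverse of 11 mod 26 is 19. Treating letters as 0–25, the rule is x ↦ 11x + 15 (mod 26).
Reversing it on yngzlh: y(24)→19·(24−15)≡15=p; n(13)→19·(13−15)≡14=o; g(6)→19·(6−15)≡11=l; z(25)→19·(25−15)≡8=i; l(11)→19·(11−15)≡2=c; h(7)→19·(7−15)≡4=e (all mod 26).

police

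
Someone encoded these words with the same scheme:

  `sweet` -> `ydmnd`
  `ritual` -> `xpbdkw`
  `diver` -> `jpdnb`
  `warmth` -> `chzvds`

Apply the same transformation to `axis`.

In sweet: s→y is +6, w→d is +7, e→m is +8, e→n is +9 — the shift increases by 1 each position. The shift increases by 1 at each position, starting from +6: 6, 7, 8, ….
For axis: a+6=g, x+7=e, i+8=q, s+9=b.

geqb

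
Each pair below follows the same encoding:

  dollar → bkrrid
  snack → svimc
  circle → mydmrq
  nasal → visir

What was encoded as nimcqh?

jacket

d(3)→b(1) and o(14)→k(10) fit y≡15x+8 (mod 26); the inverse of 15 mod 26 is 7. This is an affine cipher: with a=0,…,z=25, each position x becomes (15x+8) mod 26.
Undoing it on nimcqh: n(13)→7·(13−8)≡9=j; i(8)→7·(8−8)≡0=a; m(12)→7·(12−8)≡2=c; c(2)→7·(2−8)≡10=k; q(16)→7·(16−8)≡4=e; h(7)→7·(7−8)≡19=t (all mod 26).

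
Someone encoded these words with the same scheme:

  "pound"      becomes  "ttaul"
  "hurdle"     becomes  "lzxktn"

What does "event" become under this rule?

In pound: p→t is +4, o→t is +5, u→a is +6, n→u is +7 — the shift increases by 1 each position. Letter i (0-indexed) is shifted by i+4, so successive shifts are 4, 5, 6, ….
Applying it to event: e+4=i, v+5=a, e+6=k, n+7=u, t+8=b.

iakub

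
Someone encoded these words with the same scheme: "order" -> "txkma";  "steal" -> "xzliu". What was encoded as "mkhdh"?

heavy

In order: o→t is +5, r→x is +6, d→k is +7, e→m is +8 — the shift increases by 1 each position. Letter i (0-indexed) is shifted by i+5, so successive shifts are 5, 6, 7, ….
Decoding mkhdh: m−5=h, k−6=e, h−7=a, d−8=v, h−9=y.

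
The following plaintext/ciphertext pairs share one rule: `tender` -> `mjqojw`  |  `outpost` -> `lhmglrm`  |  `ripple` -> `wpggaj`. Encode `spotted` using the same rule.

t(19)→m(12) and e(4)→j(9) fit y≡21x+3 (mod 26); the inverse of 21 mod 26 is 5. Each letter's alphabet position (a=0..z=25) is mapped through 21·x+3 mod 26 — an affine cipher.
On spotted: s(18)→21·18+3≡17=r; p(15)→21·15+3≡6=g; o(14)→21·14+3≡11=l; t(19)→21·19+3≡12=m; t(19)→21·19+3≡12=m; e(4)→21·4+3≡9=j; d(3)→21·3+3≡14=o (all mod 26).

rglmmjo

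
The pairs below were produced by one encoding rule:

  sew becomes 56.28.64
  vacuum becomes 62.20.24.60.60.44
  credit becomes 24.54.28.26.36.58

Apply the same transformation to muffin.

44.60.30.30.36.46

s(#19)→56 and e(#5)→28: differences scale by 2, so n = 2·pos + 18. The formula is n = 2×(alphabet index, a=1) + 18.
For muffin: m=13→44, u=21→60, f=6→30, f=6→30, i=9→36, n=14→46.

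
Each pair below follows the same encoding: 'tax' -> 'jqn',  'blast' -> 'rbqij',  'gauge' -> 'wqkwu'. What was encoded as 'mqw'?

Compare letters: t→j is +16, a→q is +16, x→n is +16 — a constant shift. This is a Caesar cipher with shift 16.
Undoing it on mqw: m−16=w, q−16=a, w−16=g.

wag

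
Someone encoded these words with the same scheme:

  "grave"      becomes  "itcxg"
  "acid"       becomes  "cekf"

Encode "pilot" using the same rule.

rknqv

Compare letters: g→i is +2, r→t is +2, a→c is +2 — a constant shift. It's a constant shift of +2 (ROT2).
On pilot: p+2=r, i+2=k, l+2=n, o+2=q, t+2=v.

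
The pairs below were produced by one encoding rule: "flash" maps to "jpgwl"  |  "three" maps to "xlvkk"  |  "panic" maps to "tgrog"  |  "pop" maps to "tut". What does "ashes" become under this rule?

Two shifts are in play — +6 for a/e/i/o/u, +4 for every other letter.
On ashes: a(vowel)+6=g, s(cons)+4=w, h(cons)+4=l, e(vowel)+6=k, s(cons)+4=w.

gwlkw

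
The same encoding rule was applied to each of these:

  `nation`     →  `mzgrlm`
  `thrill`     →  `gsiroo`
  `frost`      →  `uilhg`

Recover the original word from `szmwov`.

Each pair mirrors across the alphabet (n↔m, a↔z, t↔g): positions sum to 25. Each letter is replaced by its mirror in the alphabet: a↔z, b↔y, c↔x, and so on (the Atbash cipher).
Undoing it on szmwov: s↔h, z↔a, m↔n, w↔d, o↔l, v↔e.

handle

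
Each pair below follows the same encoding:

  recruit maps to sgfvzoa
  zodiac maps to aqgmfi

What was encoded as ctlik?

In recruit: r→s is +1, e→g is +2, c→f is +3, r→v is +4 — the shift increases by 1 each position. Letter i (0-indexed) is shifted by i+1, so successive shifts are 1, 2, 3, ….
Decoding ctlik: c−1=b, t−2=r, l−3=i, i−4=e, k−5=f.

brief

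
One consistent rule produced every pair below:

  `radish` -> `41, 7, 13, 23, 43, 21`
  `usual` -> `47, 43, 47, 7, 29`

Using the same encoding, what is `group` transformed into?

19, 41, 35, 47, 37

r(#18)→41 and a(#1)→7: differences scale by 2, so n = 2·pos + 5. The formula is n = 2×(alphabet index, a=1) + 5.
Applying it to group: g=7→19, r=18→41, o=15→35, u=21→47, p=16→37.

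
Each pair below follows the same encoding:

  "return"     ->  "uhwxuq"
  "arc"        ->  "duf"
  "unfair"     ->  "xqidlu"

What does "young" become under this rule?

Every letter moves 3 places later in the alphabet, wrapping around z→a.
On young: y+3=b, o+3=r, u+3=x, n+3=q, g+3=j.

brxqj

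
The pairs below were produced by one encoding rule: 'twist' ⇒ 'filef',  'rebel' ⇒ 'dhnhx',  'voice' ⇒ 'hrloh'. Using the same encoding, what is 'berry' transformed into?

The shift depends on letter class: consonant t→f is +12, but vowel i→l is +3. The rule splits by letter class: vowels +3, consonants +12.
For berry: b(cons)+12=n, e(vowel)+3=h, r(cons)+12=d, r(cons)+12=d, y(cons)+12=k.

nhddk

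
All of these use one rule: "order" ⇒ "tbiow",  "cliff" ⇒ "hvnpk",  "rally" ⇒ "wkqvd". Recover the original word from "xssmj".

Shifts by position in order: pos 0: o→t (+5), pos 1: r→b (+10), pos 2: d→i (+5), pos 3: e→o (+10) — repeating every 2. The shifts repeat in a cycle of length 2: positions 0,1,… shift by +5, +10, then the pattern repeats.
Reversing it on xssmj: x−5=s, s−10=i, s−5=n, m−10=c, j−5=e.

since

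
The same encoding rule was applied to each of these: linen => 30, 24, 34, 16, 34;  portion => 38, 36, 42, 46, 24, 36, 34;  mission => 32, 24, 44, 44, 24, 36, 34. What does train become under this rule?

l(#12)→30 and i(#9)→24: differences scale by 2, so n = 2·pos + 6. Each letter becomes 2×(its alphabet position, a=1..z=26) + 6.
For train: t=20→46, r=18→42, a=1→8, i=9→24, n=14→34.

46, 42, 8, 24, 34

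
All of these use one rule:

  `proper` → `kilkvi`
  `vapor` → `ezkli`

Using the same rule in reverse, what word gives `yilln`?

Each letter is replaced by its mirror in the alphabet: a↔z, b↔y, c↔x, and so on (the Atbash cipher).
Reversing it on yilln: y↔b, i↔r, l↔o, l↔o, n↔m.

broom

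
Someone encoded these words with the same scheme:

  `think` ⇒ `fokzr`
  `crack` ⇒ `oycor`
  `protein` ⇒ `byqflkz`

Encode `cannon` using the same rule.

ohpzvp

Shifts by position in think: pos 0: t→f (+12), pos 1: h→o (+7), pos 2: i→k (+2), pos 3: n→z (+12), pos 4: k→r (+7) — repeating every 3. A repeating key of period 3 is used — shifts +12, +7, +2 over and over.
For cannon: c+12=o, a+7=h, n+2=p, n+12=z, o+7=v, n+2=p.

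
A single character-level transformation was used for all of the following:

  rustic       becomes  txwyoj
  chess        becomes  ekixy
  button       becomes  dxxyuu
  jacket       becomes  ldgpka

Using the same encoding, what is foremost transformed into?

hrvjsvac

In rustic: r→t is +2, u→x is +3, s→w is +4, t→y is +5 — the shift increases by 1 each position. Letter i (0-indexed) is shifted by i+2, so successive shifts are 2, 3, 4, ….
For foremost: f+2=h, o+3=r, r+4=v, e+5=j, m+6=s, o+7=v, s+8=a, t+9=c.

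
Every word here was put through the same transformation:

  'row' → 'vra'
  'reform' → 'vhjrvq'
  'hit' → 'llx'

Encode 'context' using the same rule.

grrxhbx

Vowels shift forward by 3 and consonants shift forward by 4.
On context: c(cons)+4=g, o(vowel)+3=r, n(cons)+4=r, t(cons)+4=x, e(vowel)+3=h, x(cons)+4=b, t(cons)+4=x.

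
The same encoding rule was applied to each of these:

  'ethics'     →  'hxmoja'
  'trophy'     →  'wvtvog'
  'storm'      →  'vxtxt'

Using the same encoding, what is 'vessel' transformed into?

yixylt

Letter i (0-indexed) is shifted by i+3, so successive shifts are 3, 4, 5, ….
For vessel: v+3=y, e+4=i, s+5=x, s+6=y, e+7=l, l+8=t.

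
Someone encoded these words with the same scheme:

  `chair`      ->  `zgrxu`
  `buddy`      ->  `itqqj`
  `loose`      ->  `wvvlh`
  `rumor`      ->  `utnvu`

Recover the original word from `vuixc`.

Treating letters as 0–25, the rule is x ↦ 17x + 17 (mod 26).
Undoing it on vuixc: v(21)→23·(21−17)≡14=o; u(20)→23·(20−17)≡17=r; i(8)→23·(8−17)≡1=b; x(23)→23·(23−17)≡8=i; c(2)→23·(2−17)≡19=t (all mod 26).

orbit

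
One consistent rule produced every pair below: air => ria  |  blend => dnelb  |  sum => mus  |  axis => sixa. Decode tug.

gut

The output letters match the input read backwards: air reversed is ria. The word is simply reversed.
Decoding tug: then reverse → gut.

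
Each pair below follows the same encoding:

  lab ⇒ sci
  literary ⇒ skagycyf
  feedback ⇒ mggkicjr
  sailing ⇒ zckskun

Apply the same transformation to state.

zacag

Two shifts are in play — +2 for a/e/i/o/u, +7 for every other letter.
For state: s(cons)+7=z, t(cons)+7=a, a(vowel)+2=c, t(cons)+7=a, e(vowel)+2=g.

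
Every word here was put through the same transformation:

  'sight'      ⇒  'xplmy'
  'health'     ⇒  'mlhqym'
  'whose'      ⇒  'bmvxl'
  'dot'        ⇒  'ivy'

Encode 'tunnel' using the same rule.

The shift depends on letter class: consonant s→x is +5, but vowel i→p is +7. The rule splits by letter class: vowels +7, consonants +5.
On tunnel: t(cons)+5=y, u(vowel)+7=b, n(cons)+5=s, n(cons)+5=s, e(vowel)+7=l, l(cons)+5=q.

ybsslq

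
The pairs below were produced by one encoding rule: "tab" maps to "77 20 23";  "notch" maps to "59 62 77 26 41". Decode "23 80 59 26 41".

t(#20)→77 and a(#1)→20: differences scale by 3, so n = 3·pos + 17. With a=1..z=26, the number is 3·pos + 17.
Decoding 23 80 59 26 41: 23→(23−17)÷3=2=b, 80→(80−17)÷3=21=u, 59→(59−17)÷3=14=n, 26→(26−17)÷3=3=c, 41→(41−17)÷3=8=h.

bunch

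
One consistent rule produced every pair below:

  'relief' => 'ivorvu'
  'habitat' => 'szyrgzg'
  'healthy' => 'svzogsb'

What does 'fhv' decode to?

use

Each pair mirrors across the alphabet (r↔i, e↔v, l↔o): positions sum to 25. This is the alphabet-reversal cipher (Atbash): a becomes z, b becomes y, etc.
Reversing it on fhv: f↔u, h↔s, v↔e.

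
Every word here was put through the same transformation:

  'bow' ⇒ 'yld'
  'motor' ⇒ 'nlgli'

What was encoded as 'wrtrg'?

digit

Letters are reflected about the middle of the alphabet (position → 25−position): Atbash.
Reversing it on wrtrg: w↔d, r↔i, t↔g, r↔i, g↔t.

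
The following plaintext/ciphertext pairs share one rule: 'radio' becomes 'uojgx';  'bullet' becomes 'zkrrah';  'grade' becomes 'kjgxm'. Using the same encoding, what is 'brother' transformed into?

The output letters match the input read backwards, each shifted +6: radio reversed is oidar. Read the word backwards and shift each letter +6.
Applying it to brother: reverse → rehtorb; then shift: r+6=x, e+6=k, h+6=n, t+6=z, o+6=u, r+6=x, b+6=h.

xknzuxh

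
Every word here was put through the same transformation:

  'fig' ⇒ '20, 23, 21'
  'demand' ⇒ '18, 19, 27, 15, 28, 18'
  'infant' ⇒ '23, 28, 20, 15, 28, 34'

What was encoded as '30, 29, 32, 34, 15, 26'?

portal

f is letter #6 and maps to 20: an offset of 14. Each letter is replaced by its alphabet position (a=1..z=26) + 14.
Reversing it on 30, 29, 32, 34, 15, 26: 30→(30−14)÷1=16=p, 29→(29−14)÷1=15=o, 32→(32−14)÷1=18=r, 34→(34−14)÷1=20=t, 15→(15−14)÷1=1=a, 26→(26−14)÷1=12=l.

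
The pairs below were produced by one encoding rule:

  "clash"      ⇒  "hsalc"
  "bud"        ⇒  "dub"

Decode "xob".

The output letters match the input read backwards: clash reversed is hsalc. The word is simply reversed.
Decoding xob: then reverse → box.

box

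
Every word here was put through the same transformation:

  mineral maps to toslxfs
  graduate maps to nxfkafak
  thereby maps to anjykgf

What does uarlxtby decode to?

Shifts by position in mineral: pos 0: m→t (+7), pos 1: i→o (+6), pos 2: n→s (+5), pos 3: e→l (+7), pos 4: r→x (+6), pos 5: a→f (+5) — repeating every 3. A repeating key of period 3 is used — shifts +7, +6, +5 over and over.
Undoing it on uarlxtby: u−7=n, a−6=u, r−5=m, l−7=e, x−6=r, t−5=o, b−7=u, y−6=s.

numerous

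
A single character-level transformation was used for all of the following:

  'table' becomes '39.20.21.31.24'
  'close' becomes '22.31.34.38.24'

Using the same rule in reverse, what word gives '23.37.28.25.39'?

Each letter is replaced by its alphabet position (a=1..z=26) + 19.
Reversing it on 23.37.28.25.39: 23→(23−19)÷1=4=d, 37→(37−19)÷1=18=r, 28→(28−19)÷1=9=i, 25→(25−19)÷1=6=f, 39→(39−19)÷1=20=t.

drift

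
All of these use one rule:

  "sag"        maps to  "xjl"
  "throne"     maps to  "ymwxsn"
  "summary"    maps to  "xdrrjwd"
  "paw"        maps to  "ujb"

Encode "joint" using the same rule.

The shift depends on letter class: consonant s→x is +5, but vowel a→j is +9. The rule splits by letter class: vowels +9, consonants +5.
For joint: j(cons)+5=o, o(vowel)+9=x, i(vowel)+9=r, n(cons)+5=s, t(cons)+5=y.

oxrsy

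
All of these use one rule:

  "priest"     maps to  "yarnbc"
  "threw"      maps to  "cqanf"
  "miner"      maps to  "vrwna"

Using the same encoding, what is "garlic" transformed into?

Compare letters: p→y is +9, r→a is +9, i→r is +9 — a constant shift. It's a constant shift of +9 (ROT9).
For garlic: g+9=p, a+9=j, r+9=a, l+9=u, i+9=r, c+9=l.

pjaurl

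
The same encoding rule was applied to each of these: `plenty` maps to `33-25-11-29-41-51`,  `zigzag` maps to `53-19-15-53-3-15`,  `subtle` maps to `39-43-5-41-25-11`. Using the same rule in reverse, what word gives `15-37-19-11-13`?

grief

p(#16)→33 and l(#12)→25: differences scale by 2, so n = 2·pos + 1. With a=1..z=26, the number is 2·pos + 1.
Reversing it on 15-37-19-11-13: 15→(15−1)÷2=7=g, 37→(37−1)÷2=18=r, 19→(19−1)÷2=9=i, 11→(11−1)÷2=5=e, 13→(13−1)÷2=6=f.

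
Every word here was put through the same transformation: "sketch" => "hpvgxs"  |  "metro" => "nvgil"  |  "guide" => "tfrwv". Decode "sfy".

Each letter is replaced by its mirror in the alphabet: a↔z, b↔y, c↔x, and so on (the Atbash cipher).
Undoing it on sfy: s↔h, f↔u, y↔b.

hub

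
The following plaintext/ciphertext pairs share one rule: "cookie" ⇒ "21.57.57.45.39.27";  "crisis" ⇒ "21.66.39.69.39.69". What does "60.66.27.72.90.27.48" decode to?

With a=1..z=26, the number is 3·pos + 12.
Reversing it on 60.66.27.72.90.27.48: 60→(60−12)÷3=16=p, 66→(66−12)÷3=18=r, 27→(27−12)÷3=5=e, 72→(72−12)÷3=20=t, 90→(90−12)÷3=26=z, 27→(27−12)÷3=5=e, 48→(48−12)÷3=12=l.

pretzel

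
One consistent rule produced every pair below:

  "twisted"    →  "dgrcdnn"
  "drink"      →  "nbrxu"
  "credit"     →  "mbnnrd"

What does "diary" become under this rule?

nrjbi

The shift depends on letter class: consonant t→d is +10, but vowel i→r is +9. Vowels shift forward by 9 and consonants shift forward by 10.
Applying it to diary: d(cons)+10=n, i(vowel)+9=r, a(vowel)+9=j, r(cons)+10=b, y(cons)+10=i.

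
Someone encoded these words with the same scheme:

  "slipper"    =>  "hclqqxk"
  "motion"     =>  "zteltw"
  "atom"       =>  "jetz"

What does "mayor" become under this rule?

s(18)→h(7) and l(11)→c(2) fit y≡23x+9 (mod 26); the inverse of 23 mod 26 is 17. Treating letters as 0–25, the rule is x ↦ 23x + 9 (mod 26).
For mayor: m(12)→23·12+9≡25=z; a(0)→23·0+9≡9=j; y(24)→23·24+9≡15=p; o(14)→23·14+9≡19=t; r(17)→23·17+9≡10=k (all mod 26).

zjptk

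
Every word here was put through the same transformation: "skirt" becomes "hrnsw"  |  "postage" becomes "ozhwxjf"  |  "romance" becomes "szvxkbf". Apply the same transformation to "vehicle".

afynbgf

s(18)→h(7) and k(10)→r(17) fit y≡15x+23 (mod 26); the inverse of 15 mod 26 is 7. Treating letters as 0–25, the rule is x ↦ 15x + 23 (mod 26).
Applying it to vehicle: v(21)→15·21+23≡0=a; e(4)→15·4+23≡5=f; h(7)→15·7+23≡24=y; i(8)→15·8+23≡13=n; c(2)→15·2+23≡1=b; l(11)→15·11+23≡6=g; e(4)→15·4+23≡5=f (all mod 26).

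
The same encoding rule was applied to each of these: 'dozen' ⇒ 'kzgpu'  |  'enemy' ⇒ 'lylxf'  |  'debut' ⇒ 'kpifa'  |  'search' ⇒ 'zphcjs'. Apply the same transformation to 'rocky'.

Shifts by position in dozen: pos 0: d→k (+7), pos 1: o→z (+11), pos 2: z→g (+7), pos 3: e→p (+11) — repeating every 2. It's a Vigenère-style cipher with numeric key [7,11]: position i shifts by key[i mod 2].
For rocky: r+7=y, o+11=z, c+7=j, k+11=v, y+7=f.

yzjvf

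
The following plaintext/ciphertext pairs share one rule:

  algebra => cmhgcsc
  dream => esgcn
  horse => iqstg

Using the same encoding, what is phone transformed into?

The shift depends on letter class: consonant l→m is +1, but vowel a→c is +2. Vowels shift forward by 2 and consonants shift forward by 1.
On phone: p(cons)+1=q, h(cons)+1=i, o(vowel)+2=q, n(cons)+1=o, e(vowel)+2=g.

qiqog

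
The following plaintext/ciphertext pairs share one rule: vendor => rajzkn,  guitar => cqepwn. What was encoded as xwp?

Compare letters: v→r is +22, e→a is +22, n→j is +22 — a constant shift. Each letter is shifted forward by 22 in the alphabet (a Caesar shift of +22).
Undoing it on xwp: x−22=b, w−22=a, p−22=t.

bat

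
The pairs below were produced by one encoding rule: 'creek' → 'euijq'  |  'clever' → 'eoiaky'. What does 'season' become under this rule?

uhexuu

Letter i (0-indexed) is shifted by i+2, so successive shifts are 2, 3, 4, ….
Applying it to season: s+2=u, e+3=h, a+4=e, s+5=x, o+6=u, n+7=u.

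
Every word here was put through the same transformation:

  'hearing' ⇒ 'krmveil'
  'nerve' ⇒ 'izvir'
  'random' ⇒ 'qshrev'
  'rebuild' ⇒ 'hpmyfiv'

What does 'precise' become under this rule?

iwmgivt

Two steps: reverse the string, then apply a Caesar shift of +4.
On precise: reverse → esicerp; then shift: e+4=i, s+4=w, i+4=m, c+4=g, e+4=i, r+4=v, p+4=t.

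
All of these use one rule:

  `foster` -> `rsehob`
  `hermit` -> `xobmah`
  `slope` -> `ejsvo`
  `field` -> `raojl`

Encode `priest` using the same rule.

f(5)→r(17) and o(14)→s(18) fit y≡3x+2 (mod 26); the inverse of 3 mod 26 is 9. This is an affine cipher: with a=0,…,z=25, each position x becomes (3x+2) mod 26.
For priest: p(15)→3·15+2≡21=v; r(17)→3·17+2≡1=b; i(8)→3·8+2≡0=a; e(4)→3·4+2≡14=o; s(18)→3·18+2≡4=e; t(19)→3·19+2≡7=h (all mod 26).

vbaoeh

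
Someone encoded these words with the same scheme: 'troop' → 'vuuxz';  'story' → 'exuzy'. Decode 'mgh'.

The word is reversed, then every letter is shifted forward by 6.
Undoing it on mgh: shift back: m−6=g, g−6=a, h−6=b → gab; then reverse → bag.

bag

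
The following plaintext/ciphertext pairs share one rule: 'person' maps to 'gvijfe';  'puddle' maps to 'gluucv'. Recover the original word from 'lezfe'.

This is a Caesar cipher with shift 17.
Decoding lezfe: l−17=u, e−17=n, z−17=i, f−17=o, e−17=n.

union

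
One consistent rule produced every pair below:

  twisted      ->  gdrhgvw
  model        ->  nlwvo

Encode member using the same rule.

nvnyvi

Each pair mirrors across the alphabet (t↔g, w↔d, i↔r): positions sum to 25. Letters are reflected about the middle of the alphabet (position → 25−position): Atbash.
On member: m↔n, e↔v, m↔n, b↔y, e↔v, r↔i.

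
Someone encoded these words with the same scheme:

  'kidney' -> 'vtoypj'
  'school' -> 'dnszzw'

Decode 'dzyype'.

sonnet

Compare letters: k→v is +11, i→t is +11, d→o is +11 — a constant shift. This is a Caesar cipher with shift 11.
Decoding dzyype: d−11=s, z−11=o, y−11=n, y−11=n, p−11=e, e−11=t.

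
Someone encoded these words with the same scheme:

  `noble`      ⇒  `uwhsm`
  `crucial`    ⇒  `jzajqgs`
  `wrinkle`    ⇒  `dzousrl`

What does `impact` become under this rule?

puvhkz

It's a Vigenère-style cipher with numeric key [7,8,6]: position i shifts by key[i mod 3].
Applying it to impact: i+7=p, m+8=u, p+6=v, a+7=h, c+8=k, t+6=z.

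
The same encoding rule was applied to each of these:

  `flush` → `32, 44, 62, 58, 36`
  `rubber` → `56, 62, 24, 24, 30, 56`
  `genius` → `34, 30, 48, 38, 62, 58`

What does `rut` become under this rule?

56, 62, 60

With a=1..z=26, the number is 2·pos + 20.
On rut: r=18→56, u=21→62, t=20→60.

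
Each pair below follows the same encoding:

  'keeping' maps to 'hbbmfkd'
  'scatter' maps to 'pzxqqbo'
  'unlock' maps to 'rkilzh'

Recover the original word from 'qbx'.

Compare letters: k→h is +23, e→b is +23, e→b is +23 — a constant shift. It's a constant shift of +23 (ROT23).
Undoing it on qbx: q−23=t, b−23=e, x−23=a.

tea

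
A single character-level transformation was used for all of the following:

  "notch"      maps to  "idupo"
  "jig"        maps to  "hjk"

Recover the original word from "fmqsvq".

The output letters match the input read backwards, each shifted +1: notch reversed is hcton. Two steps: reverse the string, then apply a Caesar shift of +1.
Decoding fmqsvq: shift back: f−1=e, m−1=l, q−1=p, s−1=r, v−1=u, q−1=p → elprup; then reverse → purple.

purple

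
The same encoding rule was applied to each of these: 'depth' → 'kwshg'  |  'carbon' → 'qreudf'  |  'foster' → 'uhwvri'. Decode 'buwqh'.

Two steps: reverse the string, then apply a Caesar shift of +3.
Undoing it on buwqh: shift back: b−3=y, u−3=r, w−3=t, q−3=n, h−3=e → yrtne; then reverse → entry.

entry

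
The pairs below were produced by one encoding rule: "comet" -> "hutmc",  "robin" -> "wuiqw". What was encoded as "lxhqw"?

grain

Letter i (0-indexed) is shifted by i+5, so successive shifts are 5, 6, 7, ….
Reversing it on lxhqw: l−5=g, x−6=r, h−7=a, q−8=i, w−9=n.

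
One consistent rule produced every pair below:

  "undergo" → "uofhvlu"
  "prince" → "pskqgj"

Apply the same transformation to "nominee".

In undergo: u→u is +0, n→o is +1, d→f is +2, e→h is +3 — the shift increases by 1 each position. The shift increases by 1 at each position, starting from +0: 0, 1, 2, ….
Applying it to nominee: n+0=n, o+1=p, m+2=o, i+3=l, n+4=r, e+5=j, e+6=k.

npolrjk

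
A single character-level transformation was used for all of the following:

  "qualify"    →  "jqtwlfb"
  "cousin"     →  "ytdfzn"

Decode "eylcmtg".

The word is reversed, then every letter is shifted forward by 11.
Undoing it on eylcmtg: shift back: e−11=t, y−11=n, l−11=a, c−11=r, m−11=b, t−11=i, g−11=v → tnarbiv; then reverse → vibrant.

vibrant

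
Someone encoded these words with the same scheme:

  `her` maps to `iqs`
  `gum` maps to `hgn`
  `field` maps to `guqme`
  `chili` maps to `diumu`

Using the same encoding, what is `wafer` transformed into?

xmgqs

The shift depends on letter class: consonant h→i is +1, but vowel e→q is +12. Vowels shift forward by 12 and consonants shift forward by 1.
For wafer: w(cons)+1=x, a(vowel)+12=m, f(cons)+1=g, e(vowel)+12=q, r(cons)+1=s.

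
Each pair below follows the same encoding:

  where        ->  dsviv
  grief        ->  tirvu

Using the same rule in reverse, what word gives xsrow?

Letters are reflected about the middle of the alphabet (position → 25−position): Atbash.
Undoing it on xsrow: x↔c, s↔h, r↔i, o↔l, w↔d.

child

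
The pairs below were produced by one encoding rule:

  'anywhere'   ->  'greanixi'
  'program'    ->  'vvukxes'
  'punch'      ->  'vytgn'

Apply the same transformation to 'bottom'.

Shifts by position in anywhere: pos 0: a→g (+6), pos 1: n→r (+4), pos 2: y→e (+6), pos 3: w→a (+4) — repeating every 2. It's a Vigenère-style cipher with numeric key [6,4]: position i shifts by key[i mod 2].
Applying it to bottom: b+6=h, o+4=s, t+6=z, t+4=x, o+6=u, m+4=q.

hszxuq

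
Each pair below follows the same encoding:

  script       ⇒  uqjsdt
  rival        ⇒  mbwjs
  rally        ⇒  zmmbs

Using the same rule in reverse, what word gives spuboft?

The output letters match the input read backwards, each shifted +1: script reversed is tpircs. The word is reversed, then every letter is shifted forward by 1.
Undoing it on spuboft: shift back: s−1=r, p−1=o, u−1=t, b−1=a, o−1=n, f−1=e, t−1=s → rotanes; then reverse → senator.

senator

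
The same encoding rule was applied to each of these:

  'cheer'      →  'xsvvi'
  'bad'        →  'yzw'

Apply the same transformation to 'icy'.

rxb

Each letter is replaced by its mirror in the alphabet: a↔z, b↔y, c↔x, and so on (the Atbash cipher).
For icy: i↔r, c↔x, y↔b.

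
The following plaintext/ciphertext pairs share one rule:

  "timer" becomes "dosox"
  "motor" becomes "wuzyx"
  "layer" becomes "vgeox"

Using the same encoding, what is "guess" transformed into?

qakcy

Shifts by position in timer: pos 0: t→d (+10), pos 1: i→o (+6), pos 2: m→s (+6), pos 3: e→o (+10), pos 4: r→x (+6) — repeating every 3. The shifts repeat in a cycle of length 3: positions 0,1,… shift by +10, +6, +6, then the pattern repeats.
On guess: g+10=q, u+6=a, e+6=k, s+10=c, s+6=y.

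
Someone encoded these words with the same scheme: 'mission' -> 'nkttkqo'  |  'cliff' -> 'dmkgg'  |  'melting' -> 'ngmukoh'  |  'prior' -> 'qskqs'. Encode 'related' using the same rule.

The shift depends on letter class: consonant m→n is +1, but vowel i→k is +2. The rule splits by letter class: vowels +2, consonants +1.
On related: r(cons)+1=s, e(vowel)+2=g, l(cons)+1=m, a(vowel)+2=c, t(cons)+1=u, e(vowel)+2=g, d(cons)+1=e.

sgmcuge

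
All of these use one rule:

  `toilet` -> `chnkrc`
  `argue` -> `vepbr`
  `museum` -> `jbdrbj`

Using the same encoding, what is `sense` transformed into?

Each letter's alphabet position (a=0..z=25) is mapped through 25·x+21 mod 26 — an affine cipher.
Applying it to sense: s(18)→25·18+21≡3=d; e(4)→25·4+21≡17=r; n(13)→25·13+21≡8=i; s(18)→25·18+21≡3=d; e(4)→25·4+21≡17=r (all mod 26).

dridr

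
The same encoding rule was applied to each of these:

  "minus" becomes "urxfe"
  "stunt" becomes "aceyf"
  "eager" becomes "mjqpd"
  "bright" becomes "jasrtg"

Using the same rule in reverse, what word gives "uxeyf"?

mount

In minus: m→u is +8, i→r is +9, n→x is +10, u→f is +11 — the shift increases by 1 each position. Each letter shifts forward by (position + 8), i.e. 8, 9, 10, … — the shift grows by one for each successive letter.
Decoding uxeyf: u−8=m, x−9=o, e−10=u, y−11=n, f−12=t.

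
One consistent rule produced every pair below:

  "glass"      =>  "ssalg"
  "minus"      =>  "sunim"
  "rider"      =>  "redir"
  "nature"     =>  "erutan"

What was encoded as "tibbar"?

The output letters match the input read backwards: glass reversed is ssalg. The word is simply reversed.
Decoding tibbar: then reverse → rabbit.

rabbit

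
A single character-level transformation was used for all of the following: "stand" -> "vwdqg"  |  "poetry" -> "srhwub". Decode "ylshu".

Compare letters: s→v is +3, t→w is +3, a→d is +3 — a constant shift. Each letter is shifted forward by 3 in the alphabet (a Caesar shift of +3).
Undoing it on ylshu: y−3=v, l−3=i, s−3=p, h−3=e, u−3=r.

viper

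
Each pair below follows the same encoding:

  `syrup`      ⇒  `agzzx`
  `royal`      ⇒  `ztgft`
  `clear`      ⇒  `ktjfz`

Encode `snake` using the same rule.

avfsj

Vowels shift forward by 5 and consonants shift forward by 8.
Applying it to snake: s(cons)+8=a, n(cons)+8=v, a(vowel)+5=f, k(cons)+8=s, e(vowel)+5=j.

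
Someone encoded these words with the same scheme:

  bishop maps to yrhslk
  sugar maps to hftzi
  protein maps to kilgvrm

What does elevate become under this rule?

Each pair mirrors across the alphabet (b↔y, i↔r, s↔h): positions sum to 25. Letters are reflected about the middle of the alphabet (position → 25−position): Atbash.
Applying it to elevate: e↔v, l↔o, e↔v, v↔e, a↔z, t↔g, e↔v.

vovezgv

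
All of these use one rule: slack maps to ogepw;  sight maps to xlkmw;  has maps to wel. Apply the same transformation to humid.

hmqyl

The output letters match the input read backwards, each shifted +4: slack reversed is kcals. The word is reversed, then every letter is shifted forward by 4.
On humid: reverse → dimuh; then shift: d+4=h, i+4=m, m+4=q, u+4=y, h+4=l.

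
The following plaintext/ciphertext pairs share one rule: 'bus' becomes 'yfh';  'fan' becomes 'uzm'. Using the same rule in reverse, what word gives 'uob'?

fly

Each pair mirrors across the alphabet (b↔y, u↔f, s↔h): positions sum to 25. This is the alphabet-reversal cipher (Atbash): a becomes z, b becomes y, etc.
Undoing it on uob: u↔f, o↔l, b↔y.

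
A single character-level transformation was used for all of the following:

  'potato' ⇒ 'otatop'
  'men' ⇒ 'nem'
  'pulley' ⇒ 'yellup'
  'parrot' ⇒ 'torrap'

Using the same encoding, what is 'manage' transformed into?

The word is simply reversed.
On manage: reverse → eganam.

eganam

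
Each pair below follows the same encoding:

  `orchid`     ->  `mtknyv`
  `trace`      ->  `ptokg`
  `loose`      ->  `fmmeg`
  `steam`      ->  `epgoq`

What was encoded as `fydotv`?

lizard

o(14)→m(12) and r(17)→t(19) fit y≡11x+14 (mod 26); the inverse of 11 mod 26 is 19. Treating letters as 0–25, the rule is x ↦ 11x + 14 (mod 26).
Undoing it on fydotv: f(5)→19·(5−14)≡11=l; y(24)→19·(24−14)≡8=i; d(3)→19·(3−14)≡25=z; o(14)→19·(14−14)≡0=a; t(19)→19·(19−14)≡17=r; v(21)→19·(21−14)≡3=d (all mod 26).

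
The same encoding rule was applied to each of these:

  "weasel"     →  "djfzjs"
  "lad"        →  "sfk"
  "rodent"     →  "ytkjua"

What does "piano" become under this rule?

wnfut

Two shifts are in play — +5 for a/e/i/o/u, +7 for every other letter.
For piano: p(cons)+7=w, i(vowel)+5=n, a(vowel)+5=f, n(cons)+7=u, o(vowel)+5=t.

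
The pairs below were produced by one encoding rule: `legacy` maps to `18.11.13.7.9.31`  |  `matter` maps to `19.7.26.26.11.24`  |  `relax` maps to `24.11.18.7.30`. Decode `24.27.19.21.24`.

rumor

l is letter #12 and maps to 18: an offset of 6. Each letter is replaced by its alphabet position (a=1..z=26) + 6.
Reversing it on 24.27.19.21.24: 24→(24−6)÷1=18=r, 27→(27−6)÷1=21=u, 19→(19−6)÷1=13=m, 21→(21−6)÷1=15=o, 24→(24−6)÷1=18=r.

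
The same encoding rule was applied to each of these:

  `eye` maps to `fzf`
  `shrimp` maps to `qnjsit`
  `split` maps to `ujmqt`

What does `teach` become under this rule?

The output letters match the input read backwards, each shifted +1: eye reversed is eye. Read the word backwards and shift each letter +1.
On teach: reverse → hcaet; then shift: h+1=i, c+1=d, a+1=b, e+1=f, t+1=u.

idbfu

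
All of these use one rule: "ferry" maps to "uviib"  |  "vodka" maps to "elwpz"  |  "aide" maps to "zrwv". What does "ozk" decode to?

Each pair mirrors across the alphabet (f↔u, e↔v, r↔i): positions sum to 25. Letters are reflected about the middle of the alphabet (position → 25−position): Atbash.
Undoing it on ozk: o↔l, z↔a, k↔p.

lap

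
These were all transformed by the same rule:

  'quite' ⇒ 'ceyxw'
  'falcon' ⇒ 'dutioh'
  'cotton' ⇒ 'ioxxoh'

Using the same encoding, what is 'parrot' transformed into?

vujjox

Each letter's alphabet position (a=0..z=25) is mapped through 7·x+20 mod 26 — an affine cipher.
On parrot: p(15)→7·15+20≡21=v; a(0)→7·0+20≡20=u; r(17)→7·17+20≡9=j; r(17)→7·17+20≡9=j; o(14)→7·14+20≡14=o; t(19)→7·19+20≡23=x (all mod 26).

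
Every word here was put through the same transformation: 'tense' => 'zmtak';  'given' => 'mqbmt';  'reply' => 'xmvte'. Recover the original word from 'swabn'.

Shifts by position in tense: pos 0: t→z (+6), pos 1: e→m (+8), pos 2: n→t (+6), pos 3: s→a (+8) — repeating every 2. A repeating key of period 2 is used — shifts +6, +8 over and over.
Undoing it on swabn: s−6=m, w−8=o, a−6=u, b−8=t, n−6=h.

mouth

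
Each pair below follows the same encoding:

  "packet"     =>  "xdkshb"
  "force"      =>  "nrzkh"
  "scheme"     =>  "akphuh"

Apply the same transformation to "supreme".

The shift depends on letter class: consonant p→x is +8, but vowel a→d is +3. Two shifts are in play — +3 for a/e/i/o/u, +8 for every other letter.
Applying it to supreme: s(cons)+8=a, u(vowel)+3=x, p(cons)+8=x, r(cons)+8=z, e(vowel)+3=h, m(cons)+8=u, e(vowel)+3=h.

axxzhuh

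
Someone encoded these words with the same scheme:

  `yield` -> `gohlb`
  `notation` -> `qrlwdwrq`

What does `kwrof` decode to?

The output letters match the input read backwards, each shifted +3: yield reversed is dleiy. Two steps: reverse the string, then apply a Caesar shift of +3.
Undoing it on kwrof: shift back: k−3=h, w−3=t, r−3=o, o−3=l, f−3=c → htolc; then reverse → cloth.

cloth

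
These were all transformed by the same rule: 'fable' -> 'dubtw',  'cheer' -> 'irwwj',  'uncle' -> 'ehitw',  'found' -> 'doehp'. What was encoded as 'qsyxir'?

switch

f(5)→d(3) and a(0)→u(20) fit y≡7x+20 (mod 26); the inverse of 7 mod 26 is 15. This is an affine cipher: with a=0,…,z=25, each position x becomes (7x+20) mod 26.
Reversing it on qsyxir: q(16)→15·(16−20)≡18=s; s(18)→15·(18−20)≡22=w; y(24)→15·(24−20)≡8=i; x(23)→15·(23−20)≡19=t; i(8)→15·(8−20)≡2=c; r(17)→15·(17−20)≡7=h (all mod 26).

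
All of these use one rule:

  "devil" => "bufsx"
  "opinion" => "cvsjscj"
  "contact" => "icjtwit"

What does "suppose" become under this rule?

amvvcau

d(3)→b(1) and e(4)→u(20) fit y≡19x+22 (mod 26); the inverse of 19 mod 26 is 11. Each letter's alphabet position (a=0..z=25) is mapped through 19·x+22 mod 26 — an affine cipher.
On suppose: s(18)→19·18+22≡0=a; u(20)→19·20+22≡12=m; p(15)→19·15+22≡21=v; p(15)→19·15+22≡21=v; o(14)→19·14+22≡2=c; s(18)→19·18+22≡0=a; e(4)→19·4+22≡20=u (all mod 26).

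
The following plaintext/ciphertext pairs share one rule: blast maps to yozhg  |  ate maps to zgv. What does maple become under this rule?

Each pair mirrors across the alphabet (b↔y, l↔o, a↔z): positions sum to 25. Each letter is replaced by its mirror in the alphabet: a↔z, b↔y, c↔x, and so on (the Atbash cipher).
On maple: m↔n, a↔z, p↔k, l↔o, e↔v.

nzkov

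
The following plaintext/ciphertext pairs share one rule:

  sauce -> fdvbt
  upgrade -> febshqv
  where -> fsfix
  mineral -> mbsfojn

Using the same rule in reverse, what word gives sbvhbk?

jaguar

Read the word backwards and shift each letter +1.
Decoding sbvhbk: shift back: s−1=r, b−1=a, v−1=u, h−1=g, b−1=a, k−1=j → raugaj; then reverse → jaguar.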